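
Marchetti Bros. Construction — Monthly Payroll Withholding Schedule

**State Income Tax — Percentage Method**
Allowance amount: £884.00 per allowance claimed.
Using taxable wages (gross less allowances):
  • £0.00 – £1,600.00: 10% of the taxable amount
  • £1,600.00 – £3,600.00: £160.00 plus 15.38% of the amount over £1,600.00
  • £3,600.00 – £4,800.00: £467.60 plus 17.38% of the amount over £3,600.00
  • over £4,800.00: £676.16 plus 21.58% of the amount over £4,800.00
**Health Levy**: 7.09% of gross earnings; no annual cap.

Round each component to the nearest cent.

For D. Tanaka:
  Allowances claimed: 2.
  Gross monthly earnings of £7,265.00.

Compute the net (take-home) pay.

£5,923.34

State Income Tax: taxable = £7,265.00 − 2×£884.00 = £5,497.00
  £676.16 + 21.58% × (£5,497.00 − £4,800.00) = £676.16 + 21.58% × £697.00 = £826.57
Health Levy: 7.09% × £7,265.00 = £515.09
Total withheld: £826.57 + £515.09 = £1,341.66
Net pay: £7,265.00 − £1,341.66 = £5,923.34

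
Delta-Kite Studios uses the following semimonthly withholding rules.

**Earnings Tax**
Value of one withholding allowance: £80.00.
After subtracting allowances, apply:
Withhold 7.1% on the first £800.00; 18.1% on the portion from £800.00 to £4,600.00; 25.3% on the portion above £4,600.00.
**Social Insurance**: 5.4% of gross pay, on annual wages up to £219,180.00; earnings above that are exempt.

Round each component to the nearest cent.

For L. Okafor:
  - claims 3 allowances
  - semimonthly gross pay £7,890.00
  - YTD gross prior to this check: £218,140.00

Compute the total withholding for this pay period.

£1,572.41

Earnings Tax: taxable = £7,890.00 − 3×£80.00 = £7,650.00
  £744.60 + 25.3% × (£7,650.00 − £4,600.00) = £744.60 + 25.3% × £3,050.00 = £1,516.25
Social Insurance: cap £219,180.00 − YTD £218,140.00 = £1,040.00 subject; 5.4% × £1,040.00 = £56.16
Total: £1,516.25 + £56.16 = £1,572.41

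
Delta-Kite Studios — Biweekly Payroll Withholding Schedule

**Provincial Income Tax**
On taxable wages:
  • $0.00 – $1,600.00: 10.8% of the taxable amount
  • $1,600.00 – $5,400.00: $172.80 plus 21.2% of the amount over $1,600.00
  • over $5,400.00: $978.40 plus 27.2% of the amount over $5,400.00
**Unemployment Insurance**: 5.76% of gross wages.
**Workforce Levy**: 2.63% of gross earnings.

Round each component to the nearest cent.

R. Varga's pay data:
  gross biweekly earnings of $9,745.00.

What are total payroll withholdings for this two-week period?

$2,977.84

Provincial Income Tax: taxable = $9,745.00
  $978.40 + 27.2% × ($9,745.00 − $5,400.00) = $978.40 + 27.2% × $4,345.00 = $2,160.24
Unemployment Insurance: 5.76% × $9,745.00 = $561.31
Workforce Levy: 2.63% × $9,745.00 = $256.29
Total: $2,160.24 + $561.31 + $256.29 = $2,977.84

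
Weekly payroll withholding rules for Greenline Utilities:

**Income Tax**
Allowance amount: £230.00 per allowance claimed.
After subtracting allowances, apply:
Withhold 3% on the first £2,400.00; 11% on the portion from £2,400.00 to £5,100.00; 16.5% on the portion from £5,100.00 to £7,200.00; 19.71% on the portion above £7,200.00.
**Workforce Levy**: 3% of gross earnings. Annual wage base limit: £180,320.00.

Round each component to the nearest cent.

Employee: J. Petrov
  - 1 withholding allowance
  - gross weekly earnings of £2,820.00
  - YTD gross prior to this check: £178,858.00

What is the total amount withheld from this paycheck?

£136.76

Income Tax: taxable = £2,820.00 − 1×£230.00 = £2,590.00
  £72.00 + 11% × (£2,590.00 − £2,400.00) = £72.00 + 11% × £190.00 = £92.90
Workforce Levy: cap £180,320.00 − YTD £178,858.00 = £1,462.00 subject; 3% × £1,462.00 = £43.86
Total: £92.90 + £43.86 = £136.76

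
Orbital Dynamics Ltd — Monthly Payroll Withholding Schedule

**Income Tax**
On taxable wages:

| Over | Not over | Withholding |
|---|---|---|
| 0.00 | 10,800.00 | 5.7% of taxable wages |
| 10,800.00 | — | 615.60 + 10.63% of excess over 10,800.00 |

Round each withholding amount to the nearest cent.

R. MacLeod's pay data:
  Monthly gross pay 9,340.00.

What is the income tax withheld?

532.38

Income Tax: taxable = 9,340.00
  5.7% × 9,340.00 = 532.38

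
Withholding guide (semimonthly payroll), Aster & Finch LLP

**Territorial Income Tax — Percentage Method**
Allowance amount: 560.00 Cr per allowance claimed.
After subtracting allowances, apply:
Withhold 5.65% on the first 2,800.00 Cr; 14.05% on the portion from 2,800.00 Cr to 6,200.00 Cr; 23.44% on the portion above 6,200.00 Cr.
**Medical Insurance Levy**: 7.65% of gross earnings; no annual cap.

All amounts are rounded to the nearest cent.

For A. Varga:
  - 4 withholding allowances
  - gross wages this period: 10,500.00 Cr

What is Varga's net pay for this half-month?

8,577.99 Cr

Territorial Income Tax: taxable = 10,500.00 Cr − 4×560.00 Cr = 8,260.00 Cr
  635.90 Cr + 23.44% × (8,260.00 Cr − 6,200.00 Cr) = 635.90 Cr + 23.44% × 2,060.00 Cr = 1,118.76 Cr
Medical Insurance Levy: 7.65% × 10,500.00 Cr = 803.25 Cr
Total withheld: 1,118.76 Cr + 803.25 Cr = 1,922.01 Cr
Net pay: 10,500.00 Cr − 1,922.01 Cr = 8,577.99 Cr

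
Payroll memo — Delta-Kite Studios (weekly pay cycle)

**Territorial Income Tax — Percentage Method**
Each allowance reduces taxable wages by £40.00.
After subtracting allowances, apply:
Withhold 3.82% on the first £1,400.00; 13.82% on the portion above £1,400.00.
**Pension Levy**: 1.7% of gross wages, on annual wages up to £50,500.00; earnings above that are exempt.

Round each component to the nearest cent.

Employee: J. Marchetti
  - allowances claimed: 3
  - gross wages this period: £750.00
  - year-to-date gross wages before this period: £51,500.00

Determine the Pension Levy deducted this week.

£0.00

Pension Levy: YTD £51,500.00 ≥ cap £50,500.00 → £0.00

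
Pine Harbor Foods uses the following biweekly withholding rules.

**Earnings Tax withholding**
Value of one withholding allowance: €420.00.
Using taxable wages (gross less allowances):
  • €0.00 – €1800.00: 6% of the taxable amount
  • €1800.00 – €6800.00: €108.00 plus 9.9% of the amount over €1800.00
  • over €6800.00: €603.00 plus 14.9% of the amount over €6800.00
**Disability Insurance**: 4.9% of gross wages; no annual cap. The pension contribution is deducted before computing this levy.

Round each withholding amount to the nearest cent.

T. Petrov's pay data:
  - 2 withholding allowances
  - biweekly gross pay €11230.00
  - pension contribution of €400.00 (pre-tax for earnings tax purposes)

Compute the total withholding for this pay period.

Earnings Tax: taxable = €11230.00 − €400.00 − 2×€420.00 = €9990.00
  €603.00 + 14.9% × (€9990.00 − €6800.00) = €603.00 + 14.9% × €3190.00 = €1078.31
Disability Insurance: 4.9% × €10830.00 = €530.67
Total: €1078.31 + €530.67 = €1608.98

€1608.98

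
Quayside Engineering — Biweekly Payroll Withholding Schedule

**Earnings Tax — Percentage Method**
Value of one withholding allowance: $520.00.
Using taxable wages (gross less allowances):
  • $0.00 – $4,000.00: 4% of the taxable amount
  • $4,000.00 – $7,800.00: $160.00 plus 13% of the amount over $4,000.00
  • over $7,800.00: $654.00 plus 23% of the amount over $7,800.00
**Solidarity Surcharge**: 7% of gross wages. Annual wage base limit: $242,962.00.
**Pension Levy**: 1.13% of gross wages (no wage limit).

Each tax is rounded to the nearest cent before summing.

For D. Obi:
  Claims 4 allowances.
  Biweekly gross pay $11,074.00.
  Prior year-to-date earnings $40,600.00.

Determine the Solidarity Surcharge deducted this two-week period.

Solidarity Surcharge: 7% × $11,074.00 = $775.18

$775.18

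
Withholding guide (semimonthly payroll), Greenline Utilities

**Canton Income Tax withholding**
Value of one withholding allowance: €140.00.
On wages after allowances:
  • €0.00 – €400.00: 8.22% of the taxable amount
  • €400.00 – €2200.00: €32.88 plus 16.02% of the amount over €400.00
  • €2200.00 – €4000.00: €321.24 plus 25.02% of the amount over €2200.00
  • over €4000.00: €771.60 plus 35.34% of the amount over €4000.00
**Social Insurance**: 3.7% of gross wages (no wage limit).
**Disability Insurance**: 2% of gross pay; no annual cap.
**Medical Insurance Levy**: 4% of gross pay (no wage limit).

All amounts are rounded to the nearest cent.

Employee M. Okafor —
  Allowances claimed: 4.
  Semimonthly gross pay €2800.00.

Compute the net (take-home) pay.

€2197.15

Canton Income Tax: taxable = €2800.00 − 4×€140.00 = €2240.00
  €321.24 + 25.02% × (€2240.00 − €2200.00) = €321.24 + 25.02% × €40.00 = €331.25
Social Insurance: 3.7% × €2800.00 = €103.60
Disability Insurance: 2% × €2800.00 = €56.00
Medical Insurance Levy: 4% × €2800.00 = €112.00
Total withheld: €331.25 + €103.60 + €56.00 + €112.00 = €602.85
Net pay: €2800.00 − €602.85 = €2197.15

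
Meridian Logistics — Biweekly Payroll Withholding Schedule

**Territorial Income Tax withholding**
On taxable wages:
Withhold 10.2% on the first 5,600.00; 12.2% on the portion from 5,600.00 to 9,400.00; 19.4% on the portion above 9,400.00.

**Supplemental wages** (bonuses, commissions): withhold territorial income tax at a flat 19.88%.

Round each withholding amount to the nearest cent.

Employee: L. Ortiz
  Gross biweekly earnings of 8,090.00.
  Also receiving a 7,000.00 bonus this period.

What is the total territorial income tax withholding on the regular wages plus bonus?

Territorial Income Tax: taxable = 8,090.00
  571.20 + 12.2% × (8,090.00 − 5,600.00) = 571.20 + 12.2% × 2,490.00 = 874.98
Supplemental (19.88% flat on bonus): 19.88% × 7,000.00 = 1,391.60
Total territorial income tax: 874.98 + 1,391.60 = 2,266.58

2,266.58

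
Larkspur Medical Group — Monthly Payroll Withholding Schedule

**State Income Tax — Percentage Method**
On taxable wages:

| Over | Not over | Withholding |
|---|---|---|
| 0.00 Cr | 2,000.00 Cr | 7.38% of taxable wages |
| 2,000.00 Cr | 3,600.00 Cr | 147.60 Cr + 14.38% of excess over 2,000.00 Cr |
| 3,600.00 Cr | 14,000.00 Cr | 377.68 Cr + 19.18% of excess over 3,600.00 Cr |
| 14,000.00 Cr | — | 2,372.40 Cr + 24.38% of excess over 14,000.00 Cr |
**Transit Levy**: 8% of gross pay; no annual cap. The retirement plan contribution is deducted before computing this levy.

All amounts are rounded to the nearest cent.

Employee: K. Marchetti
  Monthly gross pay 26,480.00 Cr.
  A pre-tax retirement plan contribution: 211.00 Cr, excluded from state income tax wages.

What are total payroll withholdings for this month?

7,465.10 Cr

State Income Tax: taxable = 26,480.00 Cr − 211.00 Cr = 26,269.00 Cr
  2,372.40 Cr + 24.38% × (26,269.00 Cr − 14,000.00 Cr) = 2,372.40 Cr + 24.38% × 12,269.00 Cr = 5,363.58 Cr
Transit Levy: 8% × 26,269.00 Cr = 2,101.52 Cr
Total: 5,363.58 Cr + 2,101.52 Cr = 7,465.10 Cr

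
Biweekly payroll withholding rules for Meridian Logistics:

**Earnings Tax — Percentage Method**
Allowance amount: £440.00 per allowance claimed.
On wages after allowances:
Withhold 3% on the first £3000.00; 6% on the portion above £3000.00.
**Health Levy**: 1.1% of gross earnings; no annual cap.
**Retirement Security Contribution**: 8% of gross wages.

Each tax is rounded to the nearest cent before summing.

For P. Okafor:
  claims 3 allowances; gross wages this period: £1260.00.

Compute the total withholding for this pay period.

£114.66

Earnings Tax: taxable = £1260.00 − 3×£440.00 = £-60.00
  Taxable ≤ 0 → £0.00
Health Levy: 1.1% × £1260.00 = £13.86
Retirement Security Contribution: 8% × £1260.00 = £100.80
Total: £0.00 + £13.86 + £100.80 = £114.66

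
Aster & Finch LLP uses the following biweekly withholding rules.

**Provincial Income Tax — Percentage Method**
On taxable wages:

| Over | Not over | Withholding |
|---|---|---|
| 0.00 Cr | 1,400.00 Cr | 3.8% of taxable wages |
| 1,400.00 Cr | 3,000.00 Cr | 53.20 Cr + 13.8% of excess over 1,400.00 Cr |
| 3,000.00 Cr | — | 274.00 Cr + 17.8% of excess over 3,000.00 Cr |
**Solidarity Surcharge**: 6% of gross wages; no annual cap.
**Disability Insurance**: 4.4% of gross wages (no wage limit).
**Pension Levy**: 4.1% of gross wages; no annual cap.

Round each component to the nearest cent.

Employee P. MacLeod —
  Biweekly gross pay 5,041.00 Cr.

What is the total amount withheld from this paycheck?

Provincial Income Tax: taxable = 5,041.00 Cr
  274.00 Cr + 17.8% × (5,041.00 Cr − 3,000.00 Cr) = 274.00 Cr + 17.8% × 2,041.00 Cr = 637.30 Cr
Solidarity Surcharge: 6% × 5,041.00 Cr = 302.46 Cr
Disability Insurance: 4.4% × 5,041.00 Cr = 221.80 Cr
Pension Levy: 4.1% × 5,041.00 Cr = 206.68 Cr
Total: 637.30 Cr + 302.46 Cr + 221.80 Cr + 206.68 Cr = 1,368.24 Cr

1,368.24 Cr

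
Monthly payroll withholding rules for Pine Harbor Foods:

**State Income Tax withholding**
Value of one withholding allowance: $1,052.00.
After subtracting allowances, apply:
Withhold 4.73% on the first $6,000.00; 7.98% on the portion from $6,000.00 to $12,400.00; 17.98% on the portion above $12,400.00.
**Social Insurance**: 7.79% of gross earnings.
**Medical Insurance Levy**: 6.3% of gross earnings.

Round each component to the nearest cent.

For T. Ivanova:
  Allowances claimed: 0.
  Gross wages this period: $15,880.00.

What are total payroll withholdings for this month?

$3,657.71

State Income Tax: taxable = $15,880.00
  $794.52 + 17.98% × ($15,880.00 − $12,400.00) = $794.52 + 17.98% × $3,480.00 = $1,420.22
Social Insurance: 7.79% × $15,880.00 = $1,237.05
Medical Insurance Levy: 6.3% × $15,880.00 = $1,000.44
Total: $1,420.22 + $1,237.05 + $1,000.44 = $3,657.71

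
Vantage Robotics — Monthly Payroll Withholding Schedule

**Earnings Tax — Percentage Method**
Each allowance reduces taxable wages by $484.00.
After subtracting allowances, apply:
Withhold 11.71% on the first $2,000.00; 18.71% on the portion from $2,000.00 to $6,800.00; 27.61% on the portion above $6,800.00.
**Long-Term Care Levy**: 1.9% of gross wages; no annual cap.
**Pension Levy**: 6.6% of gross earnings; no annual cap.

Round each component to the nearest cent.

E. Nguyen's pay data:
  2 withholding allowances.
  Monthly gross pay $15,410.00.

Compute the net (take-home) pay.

Earnings Tax: taxable = $15,410.00 − 2×$484.00 = $14,442.00
  $1,132.28 + 27.61% × ($14,442.00 − $6,800.00) = $1,132.28 + 27.61% × $7,642.00 = $3,242.24
Long-Term Care Levy: 1.9% × $15,410.00 = $292.79
Pension Levy: 6.6% × $15,410.00 = $1,017.06
Total withheld: $3,242.24 + $292.79 + $1,017.06 = $4,552.09
Net pay: $15,410.00 − $4,552.09 = $10,857.91

$10,857.91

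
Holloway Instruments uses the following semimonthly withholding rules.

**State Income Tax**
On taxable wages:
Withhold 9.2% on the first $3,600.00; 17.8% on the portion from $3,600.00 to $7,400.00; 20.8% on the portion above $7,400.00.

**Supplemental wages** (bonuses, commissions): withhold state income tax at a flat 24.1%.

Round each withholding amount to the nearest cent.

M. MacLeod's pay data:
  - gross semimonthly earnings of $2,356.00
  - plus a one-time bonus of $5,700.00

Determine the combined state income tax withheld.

$1,590.45

State Income Tax: taxable = $2,356.00
  9.2% × $2,356.00 = $216.75
Supplemental (24.1% flat on bonus): 24.1% × $5,700.00 = $1,373.70
Total state income tax: $216.75 + $1,373.70 = $1,590.45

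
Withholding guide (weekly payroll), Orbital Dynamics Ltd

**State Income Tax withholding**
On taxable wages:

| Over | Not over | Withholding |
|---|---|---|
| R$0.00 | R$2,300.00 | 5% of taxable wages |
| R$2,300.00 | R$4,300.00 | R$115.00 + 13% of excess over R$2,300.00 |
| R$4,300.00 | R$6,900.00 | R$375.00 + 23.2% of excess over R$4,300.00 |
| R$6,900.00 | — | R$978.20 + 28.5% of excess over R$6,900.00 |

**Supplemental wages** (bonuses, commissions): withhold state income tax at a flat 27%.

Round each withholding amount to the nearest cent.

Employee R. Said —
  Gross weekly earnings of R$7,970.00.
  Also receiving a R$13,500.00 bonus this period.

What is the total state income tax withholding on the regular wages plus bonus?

R$4,928.15

State Income Tax: taxable = R$7,970.00
  R$978.20 + 28.5% × (R$7,970.00 − R$6,900.00) = R$978.20 + 28.5% × R$1,070.00 = R$1,283.15
Supplemental (27% flat on bonus): 27% × R$13,500.00 = R$3,645.00
Total state income tax: R$1,283.15 + R$3,645.00 = R$4,928.15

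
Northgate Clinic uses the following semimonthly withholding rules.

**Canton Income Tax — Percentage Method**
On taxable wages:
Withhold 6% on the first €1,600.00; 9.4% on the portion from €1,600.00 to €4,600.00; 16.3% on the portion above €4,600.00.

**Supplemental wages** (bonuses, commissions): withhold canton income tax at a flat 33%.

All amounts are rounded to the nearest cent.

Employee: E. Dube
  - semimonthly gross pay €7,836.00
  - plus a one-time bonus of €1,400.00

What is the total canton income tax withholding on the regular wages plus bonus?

€1,367.47

Canton Income Tax: taxable = €7,836.00
  €378.00 + 16.3% × (€7,836.00 − €4,600.00) = €378.00 + 16.3% × €3,236.00 = €905.47
Supplemental (33% flat on bonus): 33% × €1,400.00 = €462.00
Total canton income tax: €905.47 + €462.00 = €1,367.47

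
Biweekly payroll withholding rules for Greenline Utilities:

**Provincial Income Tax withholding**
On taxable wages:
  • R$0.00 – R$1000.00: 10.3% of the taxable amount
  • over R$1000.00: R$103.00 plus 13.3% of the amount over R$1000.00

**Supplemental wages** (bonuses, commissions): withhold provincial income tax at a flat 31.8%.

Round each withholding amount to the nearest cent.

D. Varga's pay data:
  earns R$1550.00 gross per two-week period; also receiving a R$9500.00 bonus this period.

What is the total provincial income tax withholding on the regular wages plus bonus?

R$3197.15

Provincial Income Tax: taxable = R$1550.00
  R$103.00 + 13.3% × (R$1550.00 − R$1000.00) = R$103.00 + 13.3% × R$550.00 = R$176.15
Supplemental (31.8% flat on bonus): 31.8% × R$9500.00 = R$3021.00
Total provincial income tax: R$176.15 + R$3021.00 = R$3197.15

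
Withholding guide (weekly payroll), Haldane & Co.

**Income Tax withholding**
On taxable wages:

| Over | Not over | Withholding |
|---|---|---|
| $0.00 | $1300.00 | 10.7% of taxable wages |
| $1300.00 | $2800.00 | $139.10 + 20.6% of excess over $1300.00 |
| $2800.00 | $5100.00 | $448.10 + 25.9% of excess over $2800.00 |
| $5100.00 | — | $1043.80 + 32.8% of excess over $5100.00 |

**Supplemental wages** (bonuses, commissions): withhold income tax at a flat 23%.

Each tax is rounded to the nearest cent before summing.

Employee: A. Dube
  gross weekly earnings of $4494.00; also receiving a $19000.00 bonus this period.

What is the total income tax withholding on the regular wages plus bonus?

$5256.85

Income Tax: taxable = $4494.00
  $448.10 + 25.9% × ($4494.00 − $2800.00) = $448.10 + 25.9% × $1694.00 = $886.85
Supplemental (23% flat on bonus): 23% × $19000.00 = $4370.00
Total income tax: $886.85 + $4370.00 = $5256.85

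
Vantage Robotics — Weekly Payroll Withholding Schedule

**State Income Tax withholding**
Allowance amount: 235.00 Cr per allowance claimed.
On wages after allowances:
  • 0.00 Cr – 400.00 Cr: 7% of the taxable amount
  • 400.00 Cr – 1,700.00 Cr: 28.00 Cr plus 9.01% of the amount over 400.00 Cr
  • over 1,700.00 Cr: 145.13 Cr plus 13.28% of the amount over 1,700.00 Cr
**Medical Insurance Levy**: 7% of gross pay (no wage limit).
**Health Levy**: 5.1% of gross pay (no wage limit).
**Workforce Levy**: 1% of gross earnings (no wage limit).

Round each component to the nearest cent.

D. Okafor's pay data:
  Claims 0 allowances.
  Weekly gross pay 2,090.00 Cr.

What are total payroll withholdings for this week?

State Income Tax: taxable = 2,090.00 Cr
  145.13 Cr + 13.28% × (2,090.00 Cr − 1,700.00 Cr) = 145.13 Cr + 13.28% × 390.00 Cr = 196.92 Cr
Medical Insurance Levy: 7% × 2,090.00 Cr = 146.30 Cr
Health Levy: 5.1% × 2,090.00 Cr = 106.59 Cr
Workforce Levy: 1% × 2,090.00 Cr = 20.90 Cr
Total: 196.92 Cr + 146.30 Cr + 106.59 Cr + 20.90 Cr = 470.71 Cr

470.71 Cr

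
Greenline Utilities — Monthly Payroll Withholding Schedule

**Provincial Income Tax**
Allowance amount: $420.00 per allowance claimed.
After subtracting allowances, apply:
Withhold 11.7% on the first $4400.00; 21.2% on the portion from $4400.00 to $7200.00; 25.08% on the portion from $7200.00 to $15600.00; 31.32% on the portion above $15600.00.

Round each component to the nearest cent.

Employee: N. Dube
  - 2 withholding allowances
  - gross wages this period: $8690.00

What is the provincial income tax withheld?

$1271.42

Provincial Income Tax: taxable = $8690.00 − 2×$420.00 = $7850.00
  $1108.40 + 25.08% × ($7850.00 − $7200.00) = $1108.40 + 25.08% × $650.00 = $1271.42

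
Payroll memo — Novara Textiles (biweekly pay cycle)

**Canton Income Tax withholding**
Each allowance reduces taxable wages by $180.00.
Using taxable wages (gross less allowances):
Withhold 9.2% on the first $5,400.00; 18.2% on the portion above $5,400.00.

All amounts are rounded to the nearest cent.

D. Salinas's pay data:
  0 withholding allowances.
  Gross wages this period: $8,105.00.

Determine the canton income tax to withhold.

$989.11

Canton Income Tax: taxable = $8,105.00
  $496.80 + 18.2% × ($8,105.00 − $5,400.00) = $496.80 + 18.2% × $2,705.00 = $989.11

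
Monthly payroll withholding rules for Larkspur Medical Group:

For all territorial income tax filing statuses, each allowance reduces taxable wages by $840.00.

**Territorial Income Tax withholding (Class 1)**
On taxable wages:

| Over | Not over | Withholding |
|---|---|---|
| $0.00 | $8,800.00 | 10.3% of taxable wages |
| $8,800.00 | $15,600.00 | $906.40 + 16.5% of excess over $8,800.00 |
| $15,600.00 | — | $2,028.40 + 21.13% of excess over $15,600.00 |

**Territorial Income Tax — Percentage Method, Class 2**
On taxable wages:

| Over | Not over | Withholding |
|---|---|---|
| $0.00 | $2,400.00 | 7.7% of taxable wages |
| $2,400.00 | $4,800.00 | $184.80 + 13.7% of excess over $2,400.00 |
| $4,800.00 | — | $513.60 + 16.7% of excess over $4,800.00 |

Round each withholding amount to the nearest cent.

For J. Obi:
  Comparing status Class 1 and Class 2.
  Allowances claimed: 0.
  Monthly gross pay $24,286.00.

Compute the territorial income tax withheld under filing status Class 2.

Territorial Income Tax (Class 2): taxable = $24,286.00
  $513.60 + 16.7% × ($24,286.00 − $4,800.00) = $513.60 + 16.7% × $19,486.00 = $3,767.76

$3,767.76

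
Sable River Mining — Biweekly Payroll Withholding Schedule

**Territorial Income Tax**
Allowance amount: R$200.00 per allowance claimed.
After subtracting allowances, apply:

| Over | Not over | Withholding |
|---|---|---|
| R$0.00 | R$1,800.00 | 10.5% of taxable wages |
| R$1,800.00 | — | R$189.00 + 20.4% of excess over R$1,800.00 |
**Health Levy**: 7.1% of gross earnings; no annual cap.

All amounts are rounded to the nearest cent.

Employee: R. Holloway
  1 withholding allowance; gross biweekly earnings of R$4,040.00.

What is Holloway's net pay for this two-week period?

R$3,148.00

Territorial Income Tax: taxable = R$4,040.00 − 1×R$200.00 = R$3,840.00
  R$189.00 + 20.4% × (R$3,840.00 − R$1,800.00) = R$189.00 + 20.4% × R$2,040.00 = R$605.16
Health Levy: 7.1% × R$4,040.00 = R$286.84
Total withheld: R$605.16 + R$286.84 = R$892.00
Net pay: R$4,040.00 − R$892.00 = R$3,148.00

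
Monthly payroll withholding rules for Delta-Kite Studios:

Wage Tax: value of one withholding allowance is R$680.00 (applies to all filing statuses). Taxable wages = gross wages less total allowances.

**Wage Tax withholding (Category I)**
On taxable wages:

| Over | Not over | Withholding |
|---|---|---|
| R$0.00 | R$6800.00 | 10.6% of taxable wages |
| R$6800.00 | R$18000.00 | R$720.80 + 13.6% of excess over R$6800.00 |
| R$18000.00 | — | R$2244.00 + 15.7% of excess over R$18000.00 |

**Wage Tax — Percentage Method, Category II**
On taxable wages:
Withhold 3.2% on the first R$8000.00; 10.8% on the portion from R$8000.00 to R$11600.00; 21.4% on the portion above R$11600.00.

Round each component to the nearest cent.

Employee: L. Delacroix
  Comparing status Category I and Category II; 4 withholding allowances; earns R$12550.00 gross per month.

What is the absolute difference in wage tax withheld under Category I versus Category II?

Wage Tax (Category I): taxable = R$12550.00 − 4×R$680.00 = R$9830.00
  R$720.80 + 13.6% × (R$9830.00 − R$6800.00) = R$720.80 + 13.6% × R$3030.00 = R$1132.88
Wage Tax (Category II): taxable = R$12550.00 − 4×R$680.00 = R$9830.00
  R$256.00 + 10.8% × (R$9830.00 − R$8000.00) = R$256.00 + 10.8% × R$1830.00 = R$453.64
Difference: |R$1132.88 − R$453.64| = R$679.24 (higher under Category I)

R$679.24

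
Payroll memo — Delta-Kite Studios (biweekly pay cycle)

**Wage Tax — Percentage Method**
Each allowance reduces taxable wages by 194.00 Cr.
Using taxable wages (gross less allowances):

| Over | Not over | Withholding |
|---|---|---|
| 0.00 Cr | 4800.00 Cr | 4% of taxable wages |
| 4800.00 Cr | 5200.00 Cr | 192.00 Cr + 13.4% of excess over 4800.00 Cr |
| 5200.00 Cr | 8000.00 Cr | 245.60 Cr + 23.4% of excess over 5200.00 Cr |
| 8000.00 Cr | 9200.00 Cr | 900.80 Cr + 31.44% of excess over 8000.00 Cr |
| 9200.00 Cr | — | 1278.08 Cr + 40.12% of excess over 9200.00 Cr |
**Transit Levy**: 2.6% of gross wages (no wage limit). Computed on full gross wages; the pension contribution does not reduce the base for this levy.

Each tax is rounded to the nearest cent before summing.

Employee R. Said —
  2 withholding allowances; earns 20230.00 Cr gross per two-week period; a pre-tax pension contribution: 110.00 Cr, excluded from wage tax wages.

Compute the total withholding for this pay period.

6029.50 Cr

Wage Tax: taxable = 20230.00 Cr − 110.00 Cr − 2×194.00 Cr = 19732.00 Cr
  1278.08 Cr + 40.12% × (19732.00 Cr − 9200.00 Cr) = 1278.08 Cr + 40.12% × 10532.00 Cr = 5503.52 Cr
Transit Levy: 2.6% × 20230.00 Cr = 525.98 Cr
Total: 5503.52 Cr + 525.98 Cr = 6029.50 Cr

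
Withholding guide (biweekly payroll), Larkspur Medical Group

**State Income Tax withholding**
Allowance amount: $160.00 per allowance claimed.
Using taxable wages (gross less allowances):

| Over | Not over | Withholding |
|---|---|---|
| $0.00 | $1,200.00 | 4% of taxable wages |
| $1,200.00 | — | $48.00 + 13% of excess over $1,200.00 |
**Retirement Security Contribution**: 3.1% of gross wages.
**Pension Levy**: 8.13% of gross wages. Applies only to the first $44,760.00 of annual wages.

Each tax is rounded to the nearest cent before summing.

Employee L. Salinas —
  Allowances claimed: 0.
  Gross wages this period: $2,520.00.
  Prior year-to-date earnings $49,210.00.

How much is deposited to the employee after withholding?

State Income Tax: taxable = $2,520.00
  $48.00 + 13% × ($2,520.00 − $1,200.00) = $48.00 + 13% × $1,320.00 = $219.60
Retirement Security Contribution: 3.1% × $2,520.00 = $78.12
Pension Levy: YTD $49,210.00 ≥ cap $44,760.00 → $0.00
Total withheld: $219.60 + $78.12 + $0.00 = $297.72
Net pay: $2,520.00 − $297.72 = $2,222.28

$2,222.28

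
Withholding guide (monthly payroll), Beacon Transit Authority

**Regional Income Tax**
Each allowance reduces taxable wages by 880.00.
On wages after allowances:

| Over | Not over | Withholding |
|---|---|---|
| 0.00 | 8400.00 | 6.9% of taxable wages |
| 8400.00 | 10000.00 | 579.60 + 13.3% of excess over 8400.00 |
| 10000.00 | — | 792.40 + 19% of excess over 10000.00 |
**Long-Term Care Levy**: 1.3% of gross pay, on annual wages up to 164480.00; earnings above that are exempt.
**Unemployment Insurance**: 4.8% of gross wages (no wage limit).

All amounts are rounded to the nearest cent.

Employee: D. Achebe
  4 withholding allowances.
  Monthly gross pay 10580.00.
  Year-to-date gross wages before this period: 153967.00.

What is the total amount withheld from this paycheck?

Regional Income Tax: taxable = 10580.00 − 4×880.00 = 7060.00
  6.9% × 7060.00 = 487.14
Long-Term Care Levy: cap 164480.00 − YTD 153967.00 = 10513.00 subject; 1.3% × 10513.00 = 136.67
Unemployment Insurance: 4.8% × 10580.00 = 507.84
Total: 487.14 + 136.67 + 507.84 = 1131.65

1131.65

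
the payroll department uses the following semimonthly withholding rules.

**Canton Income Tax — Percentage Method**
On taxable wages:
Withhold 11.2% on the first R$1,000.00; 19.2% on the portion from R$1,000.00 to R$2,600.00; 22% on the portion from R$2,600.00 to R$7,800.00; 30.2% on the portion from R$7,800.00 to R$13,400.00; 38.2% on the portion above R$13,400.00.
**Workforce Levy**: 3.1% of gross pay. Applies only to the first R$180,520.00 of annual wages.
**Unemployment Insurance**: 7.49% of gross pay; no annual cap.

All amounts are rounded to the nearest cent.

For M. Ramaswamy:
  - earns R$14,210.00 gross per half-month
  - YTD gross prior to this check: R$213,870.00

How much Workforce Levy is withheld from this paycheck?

Workforce Levy: YTD R$213,870.00 ≥ cap R$180,520.00 → R$0.00

R$0.00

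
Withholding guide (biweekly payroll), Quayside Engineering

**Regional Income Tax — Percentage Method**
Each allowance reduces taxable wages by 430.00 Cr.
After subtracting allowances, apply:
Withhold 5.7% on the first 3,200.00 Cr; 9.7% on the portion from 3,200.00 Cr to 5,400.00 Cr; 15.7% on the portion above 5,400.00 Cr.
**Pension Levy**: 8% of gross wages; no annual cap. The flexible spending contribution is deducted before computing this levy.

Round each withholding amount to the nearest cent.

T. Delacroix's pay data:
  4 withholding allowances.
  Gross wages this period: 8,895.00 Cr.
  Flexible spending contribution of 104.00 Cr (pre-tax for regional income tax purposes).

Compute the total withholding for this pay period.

1,361.43 Cr

Regional Income Tax: taxable = 8,895.00 Cr − 104.00 Cr − 4×430.00 Cr = 7,071.00 Cr
  395.80 Cr + 15.7% × (7,071.00 Cr − 5,400.00 Cr) = 395.80 Cr + 15.7% × 1,671.00 Cr = 658.15 Cr
Pension Levy: 8% × 8,791.00 Cr = 703.28 Cr
Total: 658.15 Cr + 703.28 Cr = 1,361.43 Cr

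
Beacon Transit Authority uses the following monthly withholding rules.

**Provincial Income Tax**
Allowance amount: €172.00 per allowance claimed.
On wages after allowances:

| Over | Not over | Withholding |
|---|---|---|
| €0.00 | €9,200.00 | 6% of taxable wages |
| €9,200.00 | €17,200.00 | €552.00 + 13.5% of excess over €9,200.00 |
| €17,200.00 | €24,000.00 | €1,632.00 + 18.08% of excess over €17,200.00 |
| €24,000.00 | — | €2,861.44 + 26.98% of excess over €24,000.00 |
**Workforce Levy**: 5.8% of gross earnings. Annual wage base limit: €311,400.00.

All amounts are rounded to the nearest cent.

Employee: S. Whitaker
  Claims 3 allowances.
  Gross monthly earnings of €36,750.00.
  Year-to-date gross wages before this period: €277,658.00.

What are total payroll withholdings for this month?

Provincial Income Tax: taxable = €36,750.00 − 3×€172.00 = €36,234.00
  €2,861.44 + 26.98% × (€36,234.00 − €24,000.00) = €2,861.44 + 26.98% × €12,234.00 = €6,162.17
Workforce Levy: cap €311,400.00 − YTD €277,658.00 = €33,742.00 subject; 5.8% × €33,742.00 = €1,957.04
Total: €6,162.17 + €1,957.04 = €8,119.21

€8,119.21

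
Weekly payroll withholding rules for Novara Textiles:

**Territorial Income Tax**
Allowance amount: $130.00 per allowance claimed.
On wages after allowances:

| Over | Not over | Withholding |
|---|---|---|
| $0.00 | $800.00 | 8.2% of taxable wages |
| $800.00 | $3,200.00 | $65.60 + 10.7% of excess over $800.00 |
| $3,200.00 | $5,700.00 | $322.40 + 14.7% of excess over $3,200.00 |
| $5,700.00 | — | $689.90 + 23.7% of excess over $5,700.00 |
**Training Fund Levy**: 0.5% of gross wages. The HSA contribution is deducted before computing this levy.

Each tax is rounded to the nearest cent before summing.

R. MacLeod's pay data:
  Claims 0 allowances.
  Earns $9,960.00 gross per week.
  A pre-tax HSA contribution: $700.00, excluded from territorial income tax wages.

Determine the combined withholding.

Territorial Income Tax: taxable = $9,960.00 − $700.00 = $9,260.00
  $689.90 + 23.7% × ($9,260.00 − $5,700.00) = $689.90 + 23.7% × $3,560.00 = $1,533.62
Training Fund Levy: 0.5% × $9,260.00 = $46.30
Total: $1,533.62 + $46.30 = $1,579.92

$1,579.92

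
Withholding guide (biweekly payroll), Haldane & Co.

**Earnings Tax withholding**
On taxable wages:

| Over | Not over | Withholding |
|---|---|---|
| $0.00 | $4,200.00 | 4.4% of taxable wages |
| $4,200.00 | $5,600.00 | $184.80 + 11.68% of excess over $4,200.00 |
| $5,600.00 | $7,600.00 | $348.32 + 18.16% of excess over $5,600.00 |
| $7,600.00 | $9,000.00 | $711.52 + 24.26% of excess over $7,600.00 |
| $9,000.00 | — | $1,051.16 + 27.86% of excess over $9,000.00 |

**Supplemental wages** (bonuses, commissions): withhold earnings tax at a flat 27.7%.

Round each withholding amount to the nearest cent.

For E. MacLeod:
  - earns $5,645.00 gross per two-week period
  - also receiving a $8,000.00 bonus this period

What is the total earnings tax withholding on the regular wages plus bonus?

Earnings Tax: taxable = $5,645.00
  $348.32 + 18.16% × ($5,645.00 − $5,600.00) = $348.32 + 18.16% × $45.00 = $356.49
Supplemental (27.7% flat on bonus): 27.7% × $8,000.00 = $2,216.00
Total earnings tax: $356.49 + $2,216.00 = $2,572.49

$2,572.49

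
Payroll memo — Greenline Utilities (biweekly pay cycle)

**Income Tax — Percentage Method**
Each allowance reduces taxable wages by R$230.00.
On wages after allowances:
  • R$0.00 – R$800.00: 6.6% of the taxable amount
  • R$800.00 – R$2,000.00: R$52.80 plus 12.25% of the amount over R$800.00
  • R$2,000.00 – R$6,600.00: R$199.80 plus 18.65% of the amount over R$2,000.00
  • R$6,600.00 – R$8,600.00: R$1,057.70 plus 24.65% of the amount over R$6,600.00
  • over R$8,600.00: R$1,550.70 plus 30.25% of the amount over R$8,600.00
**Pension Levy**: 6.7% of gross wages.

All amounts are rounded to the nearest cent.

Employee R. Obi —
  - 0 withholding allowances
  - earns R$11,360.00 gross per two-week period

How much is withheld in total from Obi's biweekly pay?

Income Tax: taxable = R$11,360.00
  R$1,550.70 + 30.25% × (R$11,360.00 − R$8,600.00) = R$1,550.70 + 30.25% × R$2,760.00 = R$2,385.60
Pension Levy: 6.7% × R$11,360.00 = R$761.12
Total: R$2,385.60 + R$761.12 = R$3,146.72

R$3,146.72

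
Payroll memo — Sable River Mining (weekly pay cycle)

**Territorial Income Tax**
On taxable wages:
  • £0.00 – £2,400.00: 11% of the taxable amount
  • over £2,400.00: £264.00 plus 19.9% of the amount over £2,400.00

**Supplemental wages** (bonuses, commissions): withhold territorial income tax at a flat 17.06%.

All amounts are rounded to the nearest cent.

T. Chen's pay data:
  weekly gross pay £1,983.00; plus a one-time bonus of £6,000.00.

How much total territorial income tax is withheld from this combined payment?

£1,241.73

Territorial Income Tax: taxable = £1,983.00
  11% × £1,983.00 = £218.13
Supplemental (17.06% flat on bonus): 17.06% × £6,000.00 = £1,023.60
Total territorial income tax: £218.13 + £1,023.60 = £1,241.73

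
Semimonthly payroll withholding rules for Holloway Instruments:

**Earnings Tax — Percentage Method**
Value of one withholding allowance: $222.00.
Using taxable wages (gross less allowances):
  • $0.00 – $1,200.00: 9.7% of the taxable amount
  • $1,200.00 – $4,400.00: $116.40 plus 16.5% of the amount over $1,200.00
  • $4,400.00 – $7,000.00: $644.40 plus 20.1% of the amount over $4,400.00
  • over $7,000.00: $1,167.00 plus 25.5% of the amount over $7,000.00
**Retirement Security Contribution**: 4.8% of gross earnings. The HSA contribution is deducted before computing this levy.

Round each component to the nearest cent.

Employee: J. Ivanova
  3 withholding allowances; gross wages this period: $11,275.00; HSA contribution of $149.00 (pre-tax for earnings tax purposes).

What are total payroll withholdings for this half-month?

Earnings Tax: taxable = $11,275.00 − $149.00 − 3×$222.00 = $10,460.00
  $1,167.00 + 25.5% × ($10,460.00 − $7,000.00) = $1,167.00 + 25.5% × $3,460.00 = $2,049.30
Retirement Security Contribution: 4.8% × $11,126.00 = $534.05
Total: $2,049.30 + $534.05 = $2,583.35

$2,583.35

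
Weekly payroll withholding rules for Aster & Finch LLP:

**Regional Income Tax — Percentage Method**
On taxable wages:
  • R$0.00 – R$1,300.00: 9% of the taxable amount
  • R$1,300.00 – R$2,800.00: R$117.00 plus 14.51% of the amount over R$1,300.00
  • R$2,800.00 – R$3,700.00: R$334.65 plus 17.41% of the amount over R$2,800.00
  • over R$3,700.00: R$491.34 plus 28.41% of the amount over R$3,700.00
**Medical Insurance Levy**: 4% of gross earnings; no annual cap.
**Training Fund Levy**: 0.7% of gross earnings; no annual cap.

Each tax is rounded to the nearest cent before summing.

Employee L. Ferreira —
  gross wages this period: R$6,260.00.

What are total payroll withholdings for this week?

R$1,512.86

Regional Income Tax: taxable = R$6,260.00
  R$491.34 + 28.41% × (R$6,260.00 − R$3,700.00) = R$491.34 + 28.41% × R$2,560.00 = R$1,218.64
Medical Insurance Levy: 4% × R$6,260.00 = R$250.40
Training Fund Levy: 0.7% × R$6,260.00 = R$43.82
Total: R$1,218.64 + R$250.40 + R$43.82 = R$1,512.86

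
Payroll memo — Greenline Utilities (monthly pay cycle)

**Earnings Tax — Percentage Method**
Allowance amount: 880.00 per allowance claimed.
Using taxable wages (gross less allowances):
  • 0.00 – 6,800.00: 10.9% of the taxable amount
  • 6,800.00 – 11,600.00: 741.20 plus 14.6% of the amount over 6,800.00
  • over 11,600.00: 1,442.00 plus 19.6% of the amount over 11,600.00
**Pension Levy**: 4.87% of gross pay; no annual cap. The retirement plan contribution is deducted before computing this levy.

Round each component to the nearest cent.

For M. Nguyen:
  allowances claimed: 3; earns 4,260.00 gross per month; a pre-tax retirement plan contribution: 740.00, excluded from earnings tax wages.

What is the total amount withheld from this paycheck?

Earnings Tax: taxable = 4,260.00 − 740.00 − 3×880.00 = 880.00
  10.9% × 880.00 = 95.92
Pension Levy: 4.87% × 3,520.00 = 171.42
Total: 95.92 + 171.42 = 267.34

267.34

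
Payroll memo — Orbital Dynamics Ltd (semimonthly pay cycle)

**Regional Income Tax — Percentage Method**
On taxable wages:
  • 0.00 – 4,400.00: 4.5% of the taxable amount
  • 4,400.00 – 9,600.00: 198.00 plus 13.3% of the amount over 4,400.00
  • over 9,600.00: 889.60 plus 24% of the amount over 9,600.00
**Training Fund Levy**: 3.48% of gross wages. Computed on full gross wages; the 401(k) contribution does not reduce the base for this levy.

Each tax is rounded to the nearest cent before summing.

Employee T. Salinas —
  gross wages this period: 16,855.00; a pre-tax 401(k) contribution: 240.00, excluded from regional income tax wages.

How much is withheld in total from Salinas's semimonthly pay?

Regional Income Tax: taxable = 16,855.00 − 240.00 = 16,615.00
  889.60 + 24% × (16,615.00 − 9,600.00) = 889.60 + 24% × 7,015.00 = 2,573.20
Training Fund Levy: 3.48% × 16,855.00 = 586.55
Total: 2,573.20 + 586.55 = 3,159.75

3,159.75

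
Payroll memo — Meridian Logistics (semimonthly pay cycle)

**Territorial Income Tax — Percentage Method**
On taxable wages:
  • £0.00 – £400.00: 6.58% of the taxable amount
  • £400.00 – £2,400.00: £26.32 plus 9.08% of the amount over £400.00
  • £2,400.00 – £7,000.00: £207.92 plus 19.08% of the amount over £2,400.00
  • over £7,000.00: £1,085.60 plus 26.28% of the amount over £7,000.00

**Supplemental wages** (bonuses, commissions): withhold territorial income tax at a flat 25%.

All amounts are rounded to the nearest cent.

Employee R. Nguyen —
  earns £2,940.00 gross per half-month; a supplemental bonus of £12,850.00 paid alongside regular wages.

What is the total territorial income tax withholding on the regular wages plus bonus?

Territorial Income Tax: taxable = £2,940.00
  £207.92 + 19.08% × (£2,940.00 − £2,400.00) = £207.92 + 19.08% × £540.00 = £310.95
Supplemental (25% flat on bonus): 25% × £12,850.00 = £3,212.50
Total territorial income tax: £310.95 + £3,212.50 = £3,523.45

£3,523.45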